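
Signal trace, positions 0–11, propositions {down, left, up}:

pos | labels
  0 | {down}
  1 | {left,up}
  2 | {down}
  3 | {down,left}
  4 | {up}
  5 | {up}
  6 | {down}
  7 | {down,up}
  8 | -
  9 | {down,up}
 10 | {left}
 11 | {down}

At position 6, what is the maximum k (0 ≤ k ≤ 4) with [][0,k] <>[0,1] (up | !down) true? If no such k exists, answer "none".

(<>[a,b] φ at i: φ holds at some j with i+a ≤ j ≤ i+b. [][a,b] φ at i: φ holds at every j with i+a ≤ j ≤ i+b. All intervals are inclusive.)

4

<>[0,1] (up | !down) must hold from j=6 onward; find where it first fails.
  j=6: holds
  j=7: holds
  j=8: holds
  j=9: holds
  j=10: holds
Holds through j=10; largest k = 4.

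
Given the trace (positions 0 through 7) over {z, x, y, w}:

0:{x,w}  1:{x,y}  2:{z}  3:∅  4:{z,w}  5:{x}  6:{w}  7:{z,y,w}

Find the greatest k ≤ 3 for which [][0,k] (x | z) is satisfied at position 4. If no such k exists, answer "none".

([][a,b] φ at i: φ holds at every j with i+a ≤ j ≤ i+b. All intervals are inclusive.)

(x | z) must hold from j=4 onward; find where it first fails.
  j=4: holds
  j=5: holds
  j=6: fails
Holds on [4,5], so largest k = 1.

1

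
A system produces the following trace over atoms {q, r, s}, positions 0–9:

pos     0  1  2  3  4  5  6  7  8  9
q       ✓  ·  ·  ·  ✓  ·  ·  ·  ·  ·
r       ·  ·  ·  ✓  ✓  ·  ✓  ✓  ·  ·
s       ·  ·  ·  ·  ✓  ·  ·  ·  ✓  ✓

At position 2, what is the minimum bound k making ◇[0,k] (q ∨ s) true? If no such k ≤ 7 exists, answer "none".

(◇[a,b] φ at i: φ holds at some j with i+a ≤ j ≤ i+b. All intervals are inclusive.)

2

Scan j = 2,3,… for (q ∨ s):
  j=2: fails
  j=3: fails
  j=4: holds
First hit at j=4, so smallest k = 4-2 = 2.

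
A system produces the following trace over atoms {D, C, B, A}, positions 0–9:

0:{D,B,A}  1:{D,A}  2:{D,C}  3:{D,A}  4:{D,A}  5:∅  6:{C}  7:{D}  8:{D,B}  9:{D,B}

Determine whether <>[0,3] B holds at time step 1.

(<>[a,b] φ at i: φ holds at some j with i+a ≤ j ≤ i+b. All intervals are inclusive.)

Check B at each j in [1,4]:
  j=1: false
  j=2: false
  j=3: false
  j=4: false
No position in the window satisfies it → formula fails.

No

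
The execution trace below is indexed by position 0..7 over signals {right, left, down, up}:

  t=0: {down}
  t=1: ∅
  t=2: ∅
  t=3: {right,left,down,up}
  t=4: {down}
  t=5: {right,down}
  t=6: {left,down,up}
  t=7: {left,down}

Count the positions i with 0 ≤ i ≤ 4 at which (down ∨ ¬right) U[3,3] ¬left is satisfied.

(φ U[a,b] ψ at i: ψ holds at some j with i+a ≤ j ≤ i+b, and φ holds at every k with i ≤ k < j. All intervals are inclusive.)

Evaluate at each i in [0,4]:
  i=0: ✗ (no rhs in [3,3])
  i=1: ✓ (rhs at j=4; lhs holds on [1,3])
  i=2: ✓ (rhs at j=5; lhs holds on [2,4])
  i=3: ✗ (no rhs in [6,6])
  i=4: ✗ (no rhs in [7,7])
Positions where it holds: {1, 2} → 2.

2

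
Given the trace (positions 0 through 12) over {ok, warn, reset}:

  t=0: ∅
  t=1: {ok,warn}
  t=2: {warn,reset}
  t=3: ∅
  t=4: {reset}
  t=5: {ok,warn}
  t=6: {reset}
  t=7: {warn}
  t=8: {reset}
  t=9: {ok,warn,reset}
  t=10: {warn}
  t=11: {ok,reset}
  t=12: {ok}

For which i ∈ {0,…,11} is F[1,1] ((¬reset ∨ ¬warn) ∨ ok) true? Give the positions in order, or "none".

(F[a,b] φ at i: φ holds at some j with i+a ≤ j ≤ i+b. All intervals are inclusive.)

Evaluate at each i in [0,11]:
  i=0: ✓ (witness j=1)
  i=1: ✗ (none in [2,2])
  i=2: ✓ (witness j=3)
  i=3: ✓ (witness j=4)
  i=4: ✓ (witness j=5)
  i=5: ✓ (witness j=6)
  i=6: ✓ (witness j=7)
  i=7: ✓ (witness j=8)
  i=8: ✓ (witness j=9)
  i=9: ✓ (witness j=10)
  i=10: ✓ (witness j=11)
  i=11: ✓ (witness j=12)

0, 2, 3, 4, 5, 6, 7, 8, 9, 10, 11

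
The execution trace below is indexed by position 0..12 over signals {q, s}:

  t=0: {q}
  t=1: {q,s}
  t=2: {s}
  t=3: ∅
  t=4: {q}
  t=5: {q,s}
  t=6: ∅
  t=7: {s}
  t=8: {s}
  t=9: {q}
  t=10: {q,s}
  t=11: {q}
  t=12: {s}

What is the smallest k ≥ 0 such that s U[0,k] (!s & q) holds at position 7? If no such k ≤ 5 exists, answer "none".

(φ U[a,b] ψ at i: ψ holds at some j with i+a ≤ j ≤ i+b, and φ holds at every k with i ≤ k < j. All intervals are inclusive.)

Need earliest j ≥ 7 with (!s & q), and s at every k in [7,j-1].
  j=7: rhs fails.
  j=8: rhs fails.
  j=9: rhs holds; lhs holds on [7,8]. k = 2.

2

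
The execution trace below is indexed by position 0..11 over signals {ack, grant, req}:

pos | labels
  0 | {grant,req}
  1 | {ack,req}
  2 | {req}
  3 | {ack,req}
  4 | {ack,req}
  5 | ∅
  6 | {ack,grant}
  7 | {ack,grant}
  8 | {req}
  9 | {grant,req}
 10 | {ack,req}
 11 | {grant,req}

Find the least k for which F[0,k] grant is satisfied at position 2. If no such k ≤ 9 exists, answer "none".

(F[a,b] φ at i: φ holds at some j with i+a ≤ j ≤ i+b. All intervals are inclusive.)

4

Scan j = 2,3,… for grant:
  j=2: fails
  j=3: fails
  j=4: fails
  j=5: fails
  j=6: holds
First hit at j=6, so smallest k = 6-2 = 4.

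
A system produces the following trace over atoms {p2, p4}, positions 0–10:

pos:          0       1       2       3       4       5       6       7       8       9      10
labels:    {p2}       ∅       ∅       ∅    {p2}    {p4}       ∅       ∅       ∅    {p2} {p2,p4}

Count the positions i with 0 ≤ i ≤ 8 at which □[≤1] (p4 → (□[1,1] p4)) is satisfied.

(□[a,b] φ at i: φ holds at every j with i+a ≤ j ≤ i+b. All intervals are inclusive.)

7

Evaluate at each i in [0,8]:
  i=0: ✓ (all of [0,1])
  i=1: ✓ (all of [1,2])
  i=2: ✓ (all of [2,3])
  i=3: ✓ (all of [3,4])
  i=4: ✗ (fails at j=5)
  i=5: ✗ (fails at j=5)
  i=6: ✓ (all of [6,7])
  i=7: ✓ (all of [7,8])
  i=8: ✓ (all of [8,9])
Positions where it holds: {0, 1, 2, 3, 6, 7, 8} → 7.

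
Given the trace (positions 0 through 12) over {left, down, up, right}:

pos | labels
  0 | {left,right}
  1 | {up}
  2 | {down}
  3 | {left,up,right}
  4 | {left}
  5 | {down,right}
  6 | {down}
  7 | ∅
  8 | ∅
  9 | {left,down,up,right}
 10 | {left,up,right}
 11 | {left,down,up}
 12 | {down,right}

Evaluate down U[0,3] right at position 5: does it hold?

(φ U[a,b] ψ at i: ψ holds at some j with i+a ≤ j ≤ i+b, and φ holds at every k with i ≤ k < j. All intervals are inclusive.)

Need some j in [5,8] with right, and down at every k in [5,j-1].
  j=5: right holds; no prefix to check → satisfied.

True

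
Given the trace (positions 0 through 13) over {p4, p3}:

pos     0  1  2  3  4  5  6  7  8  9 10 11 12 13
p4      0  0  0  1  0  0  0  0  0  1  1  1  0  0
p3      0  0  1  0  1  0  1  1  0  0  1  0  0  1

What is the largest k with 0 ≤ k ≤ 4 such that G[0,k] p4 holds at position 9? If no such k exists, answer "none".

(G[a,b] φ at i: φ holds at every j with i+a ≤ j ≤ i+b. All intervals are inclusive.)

2

p4 must hold from j=9 onward; find where it first fails.
  j=9: holds
  j=10: holds
  j=11: holds
  j=12: fails
Holds on [9,11], so largest k = 2.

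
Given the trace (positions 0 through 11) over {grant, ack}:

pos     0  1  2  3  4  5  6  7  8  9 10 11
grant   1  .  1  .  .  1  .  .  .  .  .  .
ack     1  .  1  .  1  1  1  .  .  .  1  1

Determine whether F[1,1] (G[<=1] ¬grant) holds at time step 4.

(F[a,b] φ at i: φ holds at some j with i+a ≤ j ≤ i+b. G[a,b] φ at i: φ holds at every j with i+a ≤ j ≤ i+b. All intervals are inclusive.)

Check G[<=1] ¬grant at each j in [5,5]:
  j=5: fails at 5
No position in the window satisfies it → formula fails.

False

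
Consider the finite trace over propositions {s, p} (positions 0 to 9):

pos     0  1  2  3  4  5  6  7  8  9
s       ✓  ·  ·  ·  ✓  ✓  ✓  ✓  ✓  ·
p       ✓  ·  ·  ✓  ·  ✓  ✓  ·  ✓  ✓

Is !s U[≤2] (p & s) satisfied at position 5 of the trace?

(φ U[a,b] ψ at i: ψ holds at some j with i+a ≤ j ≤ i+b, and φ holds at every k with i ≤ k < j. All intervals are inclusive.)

Need some j in [5,7] with (p & s), and !s at every k in [5,j-1].
  j=5: (p & s) holds; no prefix to check → satisfied.

Yes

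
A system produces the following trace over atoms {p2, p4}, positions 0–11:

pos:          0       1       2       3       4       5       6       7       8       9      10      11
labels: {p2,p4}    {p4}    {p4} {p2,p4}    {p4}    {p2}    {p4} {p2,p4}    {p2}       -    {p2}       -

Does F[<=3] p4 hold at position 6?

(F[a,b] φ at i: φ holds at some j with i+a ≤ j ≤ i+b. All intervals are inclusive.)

Yes

Check p4 at each j in [6,9]:
  j=6: true
  j=7: true
  j=8: false
  j=9: false
Found at j=6 → formula holds.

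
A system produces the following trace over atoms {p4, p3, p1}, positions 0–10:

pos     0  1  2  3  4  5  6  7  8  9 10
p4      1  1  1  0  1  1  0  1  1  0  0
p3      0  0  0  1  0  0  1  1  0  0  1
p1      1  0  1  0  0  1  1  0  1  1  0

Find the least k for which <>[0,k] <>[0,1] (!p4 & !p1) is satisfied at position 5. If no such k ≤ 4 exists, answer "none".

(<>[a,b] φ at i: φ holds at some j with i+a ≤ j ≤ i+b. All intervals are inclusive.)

Scan j = 5,6,… for <>[0,1] (!p4 & !p1):
  j=5: fails
  j=6: fails
  j=7: fails
  j=8: fails
  j=9: holds
First hit at j=9, so smallest k = 9-5 = 4.

4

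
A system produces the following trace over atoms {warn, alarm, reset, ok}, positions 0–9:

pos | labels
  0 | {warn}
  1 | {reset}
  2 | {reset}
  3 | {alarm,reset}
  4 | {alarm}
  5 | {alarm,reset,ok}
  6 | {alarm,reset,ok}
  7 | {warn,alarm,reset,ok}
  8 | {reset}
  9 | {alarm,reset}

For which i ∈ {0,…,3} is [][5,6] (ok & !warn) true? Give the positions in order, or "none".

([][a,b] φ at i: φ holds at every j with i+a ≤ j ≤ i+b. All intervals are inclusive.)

Evaluate at each i in [0,3]:
  i=0: ✓ (all of [5,6])
  i=1: ✗ (fails at j=7)
  i=2: ✗ (fails at j=7)
  i=3: ✗ (fails at j=8)

0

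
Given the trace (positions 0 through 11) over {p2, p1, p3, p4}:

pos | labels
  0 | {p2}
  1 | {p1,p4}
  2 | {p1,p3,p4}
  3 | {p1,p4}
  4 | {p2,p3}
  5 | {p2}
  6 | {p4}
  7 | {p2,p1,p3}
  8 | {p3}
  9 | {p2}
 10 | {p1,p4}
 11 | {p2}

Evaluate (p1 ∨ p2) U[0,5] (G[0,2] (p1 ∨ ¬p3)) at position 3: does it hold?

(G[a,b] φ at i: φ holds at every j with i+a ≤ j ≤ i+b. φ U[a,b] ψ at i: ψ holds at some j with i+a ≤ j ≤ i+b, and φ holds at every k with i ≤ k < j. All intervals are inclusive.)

True

Need some j in [3,8] with G[0,2] (p1 ∨ ¬p3), and (p1 ∨ p2) at every k in [3,j-1].
  j=3: G[0,2] (p1 ∨ ¬p3) — fails at 4.
  j=4: G[0,2] (p1 ∨ ¬p3) — fails at 4.
  j=5: G[0,2] (p1 ∨ ¬p3) holds; (p1 ∨ p2) holds at every k in [3,4] → satisfied.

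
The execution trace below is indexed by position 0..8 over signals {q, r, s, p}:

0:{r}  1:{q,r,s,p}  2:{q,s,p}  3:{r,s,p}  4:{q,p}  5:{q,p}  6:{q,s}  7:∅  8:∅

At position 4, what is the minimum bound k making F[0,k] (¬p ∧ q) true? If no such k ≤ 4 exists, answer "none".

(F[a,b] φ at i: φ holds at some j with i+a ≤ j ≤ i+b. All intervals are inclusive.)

2

Scan j = 4,5,… for (¬p ∧ q):
  j=4: fails
  j=5: fails
  j=6: holds
First hit at j=6, so smallest k = 6-4 = 2.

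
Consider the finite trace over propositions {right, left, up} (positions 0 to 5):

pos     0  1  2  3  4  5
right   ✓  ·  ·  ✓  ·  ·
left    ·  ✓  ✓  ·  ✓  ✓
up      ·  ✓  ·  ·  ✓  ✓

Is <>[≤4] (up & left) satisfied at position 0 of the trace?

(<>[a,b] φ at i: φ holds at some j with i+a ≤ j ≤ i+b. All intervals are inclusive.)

Check (up & left) at each j in [0,4]:
  j=0: false
  j=1: true
  j=2: false
  j=3: false
  j=4: true
Found at j=1 → formula holds.

Yes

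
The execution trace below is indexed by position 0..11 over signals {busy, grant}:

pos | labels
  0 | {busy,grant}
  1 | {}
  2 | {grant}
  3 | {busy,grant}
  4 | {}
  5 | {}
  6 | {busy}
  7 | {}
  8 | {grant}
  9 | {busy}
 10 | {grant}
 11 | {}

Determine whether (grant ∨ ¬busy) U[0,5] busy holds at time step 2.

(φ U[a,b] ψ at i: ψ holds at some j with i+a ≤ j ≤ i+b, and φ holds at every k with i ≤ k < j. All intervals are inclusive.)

Holds

Need some j in [2,7] with busy, and (grant ∨ ¬busy) at every k in [2,j-1].
  j=2: busy false.
  j=3: busy holds; (grant ∨ ¬busy) holds at every k in [2,2] → satisfied.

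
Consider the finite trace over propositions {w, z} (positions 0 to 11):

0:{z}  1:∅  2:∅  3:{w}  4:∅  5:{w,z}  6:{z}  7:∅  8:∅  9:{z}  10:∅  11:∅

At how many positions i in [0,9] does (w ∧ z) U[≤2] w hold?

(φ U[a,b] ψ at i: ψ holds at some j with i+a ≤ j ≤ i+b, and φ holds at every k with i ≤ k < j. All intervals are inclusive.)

Evaluate at each i in [0,9]:
  i=0: ✗ (no rhs in [0,2])
  i=1: ✗ (lhs fails at k=1 before rhs at j=3)
  i=2: ✗ (lhs fails at k=2 before rhs at j=3)
  i=3: ✓ (rhs at j=3)
  i=4: ✗ (lhs fails at k=4 before rhs at j=5)
  i=5: ✓ (rhs at j=5)
  i=6: ✗ (no rhs in [6,8])
  i=7: ✗ (no rhs in [7,9])
  i=8: ✗ (no rhs in [8,10])
  i=9: ✗ (no rhs in [9,11])
Positions where it holds: {3, 5} → 2.

2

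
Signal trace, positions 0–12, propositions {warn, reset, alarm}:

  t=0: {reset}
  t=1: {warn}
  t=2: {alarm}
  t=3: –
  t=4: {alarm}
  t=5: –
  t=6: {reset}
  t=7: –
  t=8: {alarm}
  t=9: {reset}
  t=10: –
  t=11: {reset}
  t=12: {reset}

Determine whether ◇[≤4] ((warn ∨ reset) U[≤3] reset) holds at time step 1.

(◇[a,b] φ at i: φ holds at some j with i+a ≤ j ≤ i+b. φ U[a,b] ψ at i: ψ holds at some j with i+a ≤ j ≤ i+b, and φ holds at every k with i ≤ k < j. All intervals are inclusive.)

Check ((warn ∨ reset) U[≤3] reset) at each j in [1,5]:
  j=1: fails
  j=2: fails
  j=3: fails
  j=4: fails
  j=5: fails
No position in the window satisfies it → formula fails.

No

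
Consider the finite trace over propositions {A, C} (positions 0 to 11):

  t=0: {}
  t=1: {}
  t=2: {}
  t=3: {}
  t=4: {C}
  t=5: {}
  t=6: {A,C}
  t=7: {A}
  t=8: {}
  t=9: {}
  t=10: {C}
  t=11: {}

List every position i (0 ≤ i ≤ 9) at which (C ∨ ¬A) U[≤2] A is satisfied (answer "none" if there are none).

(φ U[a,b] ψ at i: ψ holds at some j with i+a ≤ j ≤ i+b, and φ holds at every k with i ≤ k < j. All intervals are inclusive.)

Evaluate at each i in [0,9]:
  i=0: ✗ (no rhs in [0,2])
  i=1: ✗ (no rhs in [1,3])
  i=2: ✗ (no rhs in [2,4])
  i=3: ✗ (no rhs in [3,5])
  i=4: ✓ (rhs at j=6; lhs holds on [4,5])
  i=5: ✓ (rhs at j=6; lhs holds on [5,5])
  i=6: ✓ (rhs at j=6)
  i=7: ✓ (rhs at j=7)
  i=8: ✗ (no rhs in [8,10])
  i=9: ✗ (no rhs in [9,11])

4, 5, 6, 7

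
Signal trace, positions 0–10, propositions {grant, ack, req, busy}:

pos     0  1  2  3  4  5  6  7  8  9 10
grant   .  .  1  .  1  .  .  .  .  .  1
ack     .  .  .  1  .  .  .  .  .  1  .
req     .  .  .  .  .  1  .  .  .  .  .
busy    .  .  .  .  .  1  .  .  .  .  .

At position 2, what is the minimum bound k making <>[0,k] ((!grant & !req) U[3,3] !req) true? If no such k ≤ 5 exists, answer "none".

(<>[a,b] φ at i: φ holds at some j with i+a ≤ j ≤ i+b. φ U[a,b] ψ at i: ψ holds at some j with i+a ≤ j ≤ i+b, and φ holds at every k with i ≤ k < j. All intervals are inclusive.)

4

Scan j = 2,3,… for ((!grant & !req) U[3,3] !req):
  j=2: fails
  j=3: fails
  j=4: fails
  j=5: fails
  j=6: holds
First hit at j=6, so smallest k = 6-2 = 4.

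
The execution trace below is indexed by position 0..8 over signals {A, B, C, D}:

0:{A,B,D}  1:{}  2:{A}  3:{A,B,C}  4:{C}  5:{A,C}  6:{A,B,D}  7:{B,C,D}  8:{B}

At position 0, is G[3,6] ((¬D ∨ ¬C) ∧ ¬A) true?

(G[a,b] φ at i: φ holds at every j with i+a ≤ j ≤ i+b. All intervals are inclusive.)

Check ((¬D ∨ ¬C) ∧ ¬A) at every j in [3,6]:
  j=3: false
  j=4: true
  j=5: false
  j=6: false
Fails at j=3 → formula fails.

False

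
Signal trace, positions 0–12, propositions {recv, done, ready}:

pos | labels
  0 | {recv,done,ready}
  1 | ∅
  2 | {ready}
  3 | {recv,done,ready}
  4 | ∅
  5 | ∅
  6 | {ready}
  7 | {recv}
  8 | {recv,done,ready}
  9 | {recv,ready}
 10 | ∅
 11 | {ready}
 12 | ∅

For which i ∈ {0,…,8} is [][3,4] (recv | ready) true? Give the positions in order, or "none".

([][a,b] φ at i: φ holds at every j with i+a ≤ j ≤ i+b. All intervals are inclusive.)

3, 4, 5

Evaluate at each i in [0,8]:
  i=0: ✗ (fails at j=4)
  i=1: ✗ (fails at j=4)
  i=2: ✗ (fails at j=5)
  i=3: ✓ (all of [6,7])
  i=4: ✓ (all of [7,8])
  i=5: ✓ (all of [8,9])
  i=6: ✗ (fails at j=10)
  i=7: ✗ (fails at j=10)
  i=8: ✗ (fails at j=12)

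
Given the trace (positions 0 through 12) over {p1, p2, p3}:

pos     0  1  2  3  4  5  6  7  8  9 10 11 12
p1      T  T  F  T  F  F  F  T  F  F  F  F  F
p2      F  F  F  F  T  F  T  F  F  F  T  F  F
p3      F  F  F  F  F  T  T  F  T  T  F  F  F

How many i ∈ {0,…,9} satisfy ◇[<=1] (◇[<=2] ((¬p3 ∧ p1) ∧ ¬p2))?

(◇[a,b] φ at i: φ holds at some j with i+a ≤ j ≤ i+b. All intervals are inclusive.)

Evaluate at each i in [0,9]:
  i=0: ✓ (witness j=0)
  i=1: ✓ (witness j=1)
  i=2: ✓ (witness j=2)
  i=3: ✓ (witness j=3)
  i=4: ✓ (witness j=5)
  i=5: ✓ (witness j=5)
  i=6: ✓ (witness j=6)
  i=7: ✓ (witness j=7)
  i=8: ✗ (none in [8,9])
  i=9: ✗ (none in [9,10])
Positions where it holds: {0, 1, 2, 3, 4, 5, 6, 7} → 8.

8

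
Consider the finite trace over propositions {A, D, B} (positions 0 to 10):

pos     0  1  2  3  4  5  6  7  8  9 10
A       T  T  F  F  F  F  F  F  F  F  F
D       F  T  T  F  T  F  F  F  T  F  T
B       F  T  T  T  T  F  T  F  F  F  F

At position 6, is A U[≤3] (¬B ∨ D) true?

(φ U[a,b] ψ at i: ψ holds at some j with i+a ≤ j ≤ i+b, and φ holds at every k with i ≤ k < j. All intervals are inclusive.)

False

Need some j in [6,9] with (¬B ∨ D), and A at every k in [6,j-1].
  j=6: (¬B ∨ D) false.
  j=7: (¬B ∨ D) holds, but A fails at k=6 → not this j.
  j=8: (¬B ∨ D) holds, but A fails at k=6 → not this j.
  j=9: (¬B ∨ D) holds, but A fails at k=6 → not this j.
No j in the window works → until fails.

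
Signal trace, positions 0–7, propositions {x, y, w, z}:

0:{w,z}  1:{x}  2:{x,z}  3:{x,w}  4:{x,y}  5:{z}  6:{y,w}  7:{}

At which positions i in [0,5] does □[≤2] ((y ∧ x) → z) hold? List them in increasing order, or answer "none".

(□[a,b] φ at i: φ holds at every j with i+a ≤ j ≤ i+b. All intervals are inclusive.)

0, 1, 5

Evaluate at each i in [0,5]:
  i=0: ✓ (all of [0,2])
  i=1: ✓ (all of [1,3])
  i=2: ✗ (fails at j=4)
  i=3: ✗ (fails at j=4)
  i=4: ✗ (fails at j=4)
  i=5: ✓ (all of [5,7])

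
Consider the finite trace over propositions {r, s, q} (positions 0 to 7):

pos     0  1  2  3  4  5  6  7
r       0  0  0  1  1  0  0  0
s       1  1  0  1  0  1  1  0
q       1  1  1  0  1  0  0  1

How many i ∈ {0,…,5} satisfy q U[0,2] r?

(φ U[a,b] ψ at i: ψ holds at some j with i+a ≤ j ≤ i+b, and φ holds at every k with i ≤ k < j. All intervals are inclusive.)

Evaluate at each i in [0,5]:
  i=0: ✗ (no rhs in [0,2])
  i=1: ✓ (rhs at j=3; lhs holds on [1,2])
  i=2: ✓ (rhs at j=3; lhs holds on [2,2])
  i=3: ✓ (rhs at j=3)
  i=4: ✓ (rhs at j=4)
  i=5: ✗ (no rhs in [5,7])
Positions where it holds: {1, 2, 3, 4} → 4.

4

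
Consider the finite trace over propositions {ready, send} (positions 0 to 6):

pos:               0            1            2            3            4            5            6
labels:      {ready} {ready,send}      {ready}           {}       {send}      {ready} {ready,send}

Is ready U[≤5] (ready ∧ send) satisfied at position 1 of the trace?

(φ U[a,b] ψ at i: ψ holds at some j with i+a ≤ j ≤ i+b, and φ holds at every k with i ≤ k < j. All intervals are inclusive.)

Need some j in [1,6] with (ready ∧ send), and ready at every k in [1,j-1].
  j=1: (ready ∧ send) holds; no prefix to check → satisfied.

Yes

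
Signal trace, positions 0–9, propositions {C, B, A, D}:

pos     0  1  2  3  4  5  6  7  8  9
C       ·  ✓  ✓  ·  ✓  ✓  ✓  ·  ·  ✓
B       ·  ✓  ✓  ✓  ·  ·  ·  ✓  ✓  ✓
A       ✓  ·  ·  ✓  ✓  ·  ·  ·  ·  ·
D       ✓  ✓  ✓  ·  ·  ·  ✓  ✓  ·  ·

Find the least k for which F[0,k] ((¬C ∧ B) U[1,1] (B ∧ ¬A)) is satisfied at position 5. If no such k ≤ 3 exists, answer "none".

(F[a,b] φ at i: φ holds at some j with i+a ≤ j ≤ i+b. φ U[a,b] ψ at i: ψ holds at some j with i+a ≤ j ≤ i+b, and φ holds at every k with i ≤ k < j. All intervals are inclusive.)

2

Scan j = 5,6,… for ((¬C ∧ B) U[1,1] (B ∧ ¬A)):
  j=5: fails
  j=6: fails
  j=7: holds
First hit at j=7, so smallest k = 7-5 = 2.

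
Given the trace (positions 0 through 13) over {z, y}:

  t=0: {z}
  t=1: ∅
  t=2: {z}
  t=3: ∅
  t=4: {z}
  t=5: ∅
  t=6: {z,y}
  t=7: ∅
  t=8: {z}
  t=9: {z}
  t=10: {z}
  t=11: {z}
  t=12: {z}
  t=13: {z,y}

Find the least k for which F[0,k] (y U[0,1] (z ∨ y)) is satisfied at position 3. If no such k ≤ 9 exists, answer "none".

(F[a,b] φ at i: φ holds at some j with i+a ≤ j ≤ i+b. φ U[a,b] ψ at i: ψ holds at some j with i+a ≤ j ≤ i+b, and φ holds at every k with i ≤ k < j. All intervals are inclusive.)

1

Scan j = 3,4,… for (y U[0,1] (z ∨ y)):
  j=3: fails
  j=4: holds
First hit at j=4, so smallest k = 4-3 = 1.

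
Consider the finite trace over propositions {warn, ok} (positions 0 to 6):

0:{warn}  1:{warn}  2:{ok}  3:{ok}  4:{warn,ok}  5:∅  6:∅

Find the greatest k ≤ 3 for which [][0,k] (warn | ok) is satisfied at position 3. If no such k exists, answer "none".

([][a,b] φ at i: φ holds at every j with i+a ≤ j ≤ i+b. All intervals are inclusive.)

(warn | ok) must hold from j=3 onward; find where it first fails.
  j=3: holds
  j=4: holds
  j=5: fails
Holds on [3,4], so largest k = 1.

1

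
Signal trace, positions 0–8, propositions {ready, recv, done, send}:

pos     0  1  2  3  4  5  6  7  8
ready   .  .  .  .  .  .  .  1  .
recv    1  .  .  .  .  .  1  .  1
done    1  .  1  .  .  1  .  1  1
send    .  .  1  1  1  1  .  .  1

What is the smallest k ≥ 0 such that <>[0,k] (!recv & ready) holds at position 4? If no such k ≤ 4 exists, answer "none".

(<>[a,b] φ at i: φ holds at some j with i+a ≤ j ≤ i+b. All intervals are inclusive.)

Scan j = 4,5,… for (!recv & ready):
  j=4: fails
  j=5: fails
  j=6: fails
  j=7: holds
First hit at j=7, so smallest k = 7-4 = 3.

3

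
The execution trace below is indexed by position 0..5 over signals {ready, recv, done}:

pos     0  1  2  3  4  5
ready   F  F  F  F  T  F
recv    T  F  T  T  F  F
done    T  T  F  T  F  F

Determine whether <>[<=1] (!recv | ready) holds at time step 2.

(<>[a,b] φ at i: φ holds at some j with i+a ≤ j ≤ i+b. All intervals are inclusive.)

Does not hold

Check (!recv | ready) at each j in [2,3]:
  j=2: false
  j=3: false
No position in the window satisfies it → formula fails.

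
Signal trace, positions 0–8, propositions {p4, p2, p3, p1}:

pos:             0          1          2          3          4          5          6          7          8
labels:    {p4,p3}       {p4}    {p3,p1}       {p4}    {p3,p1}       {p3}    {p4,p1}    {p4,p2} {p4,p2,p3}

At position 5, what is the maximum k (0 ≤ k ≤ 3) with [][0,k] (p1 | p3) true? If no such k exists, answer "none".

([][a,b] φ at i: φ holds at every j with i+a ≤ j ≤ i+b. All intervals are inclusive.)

(p1 | p3) must hold from j=5 onward; find where it first fails.
  j=5: holds
  j=6: holds
  j=7: fails
Holds on [5,6], so largest k = 1.

1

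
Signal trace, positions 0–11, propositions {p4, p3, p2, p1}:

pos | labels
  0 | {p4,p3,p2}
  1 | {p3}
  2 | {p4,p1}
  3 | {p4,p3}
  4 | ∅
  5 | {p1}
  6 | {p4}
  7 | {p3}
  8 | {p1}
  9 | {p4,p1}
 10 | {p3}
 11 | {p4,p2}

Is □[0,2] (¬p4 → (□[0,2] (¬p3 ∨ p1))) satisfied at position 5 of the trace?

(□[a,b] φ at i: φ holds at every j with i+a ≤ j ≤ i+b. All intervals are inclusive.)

Check (¬p4 → (□[0,2] (¬p3 ∨ p1))) at every j in [5,7]:
  j=5: antecedent true; consequent fails at 7 → ✗
  j=6: antecedent false → ✓
  j=7: antecedent true; consequent fails at 7 → ✗
Fails at j=5 → formula fails.

False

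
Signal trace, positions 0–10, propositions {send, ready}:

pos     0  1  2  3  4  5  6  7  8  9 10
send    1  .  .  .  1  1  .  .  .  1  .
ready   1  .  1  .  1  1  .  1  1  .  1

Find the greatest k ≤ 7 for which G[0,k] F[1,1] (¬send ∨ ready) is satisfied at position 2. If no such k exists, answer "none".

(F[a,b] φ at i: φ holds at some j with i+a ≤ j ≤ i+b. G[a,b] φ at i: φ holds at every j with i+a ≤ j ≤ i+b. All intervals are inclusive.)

F[1,1] (¬send ∨ ready) must hold from j=2 onward; find where it first fails.
  j=2: holds
  j=3: holds
  j=4: holds
  j=5: holds
  j=6: holds
  j=7: holds
  j=8: fails
Holds on [2,7], so largest k = 5.

5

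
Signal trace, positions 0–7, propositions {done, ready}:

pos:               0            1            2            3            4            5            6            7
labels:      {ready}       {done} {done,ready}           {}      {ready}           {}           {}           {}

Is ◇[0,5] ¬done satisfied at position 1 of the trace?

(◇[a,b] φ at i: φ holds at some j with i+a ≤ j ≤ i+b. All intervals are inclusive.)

Check ¬done at each j in [1,6]:
  j=1: false
  j=2: false
  j=3: true
  j=4: true
  j=5: true
  j=6: true
Found at j=3 → formula holds.

Holds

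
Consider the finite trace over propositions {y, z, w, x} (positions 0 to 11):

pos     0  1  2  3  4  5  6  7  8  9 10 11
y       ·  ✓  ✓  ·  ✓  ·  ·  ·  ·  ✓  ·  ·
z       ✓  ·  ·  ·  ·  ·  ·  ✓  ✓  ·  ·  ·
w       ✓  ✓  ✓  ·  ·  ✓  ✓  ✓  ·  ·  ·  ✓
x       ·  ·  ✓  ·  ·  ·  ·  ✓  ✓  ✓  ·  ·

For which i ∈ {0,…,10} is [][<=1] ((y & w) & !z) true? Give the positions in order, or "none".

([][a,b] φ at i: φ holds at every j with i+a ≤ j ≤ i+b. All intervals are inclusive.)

1

Evaluate at each i in [0,10]:
  i=0: ✗ (fails at j=0)
  i=1: ✓ (all of [1,2])
  i=2: ✗ (fails at j=3)
  i=3: ✗ (fails at j=3)
  i=4: ✗ (fails at j=4)
  i=5: ✗ (fails at j=5)
  i=6: ✗ (fails at j=6)
  i=7: ✗ (fails at j=7)
  i=8: ✗ (fails at j=8)
  i=9: ✗ (fails at j=9)
  i=10: ✗ (fails at j=10)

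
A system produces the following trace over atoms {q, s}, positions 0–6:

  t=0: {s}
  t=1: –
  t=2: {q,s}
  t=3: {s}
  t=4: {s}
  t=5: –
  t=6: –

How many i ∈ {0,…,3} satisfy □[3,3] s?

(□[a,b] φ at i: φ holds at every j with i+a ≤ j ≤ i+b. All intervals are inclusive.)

2

Evaluate at each i in [0,3]:
  i=0: ✓ (all of [3,3])
  i=1: ✓ (all of [4,4])
  i=2: ✗ (fails at j=5)
  i=3: ✗ (fails at j=6)
Positions where it holds: {0, 1} → 2.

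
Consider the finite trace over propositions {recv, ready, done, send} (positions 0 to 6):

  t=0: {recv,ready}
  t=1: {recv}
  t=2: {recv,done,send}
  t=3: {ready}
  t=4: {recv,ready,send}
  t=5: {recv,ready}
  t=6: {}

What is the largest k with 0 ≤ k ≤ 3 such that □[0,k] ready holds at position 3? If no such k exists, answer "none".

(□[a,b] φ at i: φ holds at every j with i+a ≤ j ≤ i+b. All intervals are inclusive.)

ready must hold from j=3 onward; find where it first fails.
  j=3: holds
  j=4: holds
  j=5: holds
  j=6: fails
Holds on [3,5], so largest k = 2.

2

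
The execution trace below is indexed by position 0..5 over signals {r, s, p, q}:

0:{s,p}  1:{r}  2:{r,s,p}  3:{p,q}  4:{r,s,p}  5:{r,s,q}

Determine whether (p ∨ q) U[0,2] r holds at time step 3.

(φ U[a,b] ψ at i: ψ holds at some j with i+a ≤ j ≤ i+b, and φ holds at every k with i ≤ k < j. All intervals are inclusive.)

Yes

Need some j in [3,5] with r, and (p ∨ q) at every k in [3,j-1].
  j=3: r false.
  j=4: r holds; (p ∨ q) holds at every k in [3,3] → satisfied.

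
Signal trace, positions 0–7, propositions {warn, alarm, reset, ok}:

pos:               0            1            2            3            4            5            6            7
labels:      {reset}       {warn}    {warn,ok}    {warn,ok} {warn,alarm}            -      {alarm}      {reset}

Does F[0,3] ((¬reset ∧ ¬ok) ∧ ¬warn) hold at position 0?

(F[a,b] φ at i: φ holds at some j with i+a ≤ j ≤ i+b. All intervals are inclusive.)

No

Check ((¬reset ∧ ¬ok) ∧ ¬warn) at each j in [0,3]:
  j=0: false
  j=1: false
  j=2: false
  j=3: false
No position in the window satisfies it → formula fails.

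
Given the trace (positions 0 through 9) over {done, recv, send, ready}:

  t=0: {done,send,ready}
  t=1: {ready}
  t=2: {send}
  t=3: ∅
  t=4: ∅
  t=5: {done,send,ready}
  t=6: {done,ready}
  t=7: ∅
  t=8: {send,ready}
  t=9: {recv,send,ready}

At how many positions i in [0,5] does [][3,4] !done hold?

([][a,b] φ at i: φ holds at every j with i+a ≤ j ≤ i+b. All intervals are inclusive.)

Evaluate at each i in [0,5]:
  i=0: ✓ (all of [3,4])
  i=1: ✗ (fails at j=5)
  i=2: ✗ (fails at j=5)
  i=3: ✗ (fails at j=6)
  i=4: ✓ (all of [7,8])
  i=5: ✓ (all of [8,9])
Positions where it holds: {0, 4, 5} → 3.

3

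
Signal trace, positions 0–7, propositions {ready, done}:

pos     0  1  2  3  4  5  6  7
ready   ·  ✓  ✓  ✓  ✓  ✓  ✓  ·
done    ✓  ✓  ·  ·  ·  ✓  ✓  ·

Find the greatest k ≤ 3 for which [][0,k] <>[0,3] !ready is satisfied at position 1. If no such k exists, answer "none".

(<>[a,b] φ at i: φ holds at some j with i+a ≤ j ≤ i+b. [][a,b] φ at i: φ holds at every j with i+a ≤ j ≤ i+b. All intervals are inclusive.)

none

<>[0,3] !ready must hold from j=1 onward; find where it first fails.
  j=1: fails → no k works.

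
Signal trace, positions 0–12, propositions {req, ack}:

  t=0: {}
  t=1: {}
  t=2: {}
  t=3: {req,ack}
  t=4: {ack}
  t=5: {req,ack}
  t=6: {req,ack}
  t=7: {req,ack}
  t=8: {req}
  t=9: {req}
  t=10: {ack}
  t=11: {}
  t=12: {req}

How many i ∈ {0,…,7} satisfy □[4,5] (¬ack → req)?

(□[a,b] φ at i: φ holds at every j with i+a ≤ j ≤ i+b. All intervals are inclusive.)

6

Evaluate at each i in [0,7]:
  i=0: ✓ (all of [4,5])
  i=1: ✓ (all of [5,6])
  i=2: ✓ (all of [6,7])
  i=3: ✓ (all of [7,8])
  i=4: ✓ (all of [8,9])
  i=5: ✓ (all of [9,10])
  i=6: ✗ (fails at j=11)
  i=7: ✗ (fails at j=11)
Positions where it holds: {0, 1, 2, 3, 4, 5} → 6.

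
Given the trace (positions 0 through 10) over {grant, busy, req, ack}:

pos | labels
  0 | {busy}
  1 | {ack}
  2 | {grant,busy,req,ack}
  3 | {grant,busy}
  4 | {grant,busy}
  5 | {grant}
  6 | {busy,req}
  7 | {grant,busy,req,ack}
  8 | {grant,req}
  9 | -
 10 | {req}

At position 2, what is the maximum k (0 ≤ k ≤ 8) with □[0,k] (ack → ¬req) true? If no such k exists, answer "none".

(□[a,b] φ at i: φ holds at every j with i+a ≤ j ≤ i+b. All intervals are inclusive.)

none

(ack → ¬req) must hold from j=2 onward; find where it first fails.
  j=2: fails → no k works.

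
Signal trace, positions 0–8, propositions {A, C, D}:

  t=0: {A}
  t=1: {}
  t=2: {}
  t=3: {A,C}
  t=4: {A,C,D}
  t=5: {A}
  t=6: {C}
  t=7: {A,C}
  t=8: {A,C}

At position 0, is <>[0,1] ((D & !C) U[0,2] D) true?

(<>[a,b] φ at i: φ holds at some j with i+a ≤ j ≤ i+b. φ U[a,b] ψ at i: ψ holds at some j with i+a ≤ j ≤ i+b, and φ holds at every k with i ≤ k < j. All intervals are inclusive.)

Check ((D & !C) U[0,2] D) at each j in [0,1]:
  j=0: fails
  j=1: fails
No position in the window satisfies it → formula fails.

No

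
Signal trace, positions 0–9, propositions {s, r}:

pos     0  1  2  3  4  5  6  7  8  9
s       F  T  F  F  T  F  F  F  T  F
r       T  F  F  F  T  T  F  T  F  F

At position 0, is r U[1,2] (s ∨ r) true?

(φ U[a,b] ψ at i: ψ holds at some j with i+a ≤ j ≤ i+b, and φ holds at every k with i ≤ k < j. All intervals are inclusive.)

Holds

Need some j in [1,2] with (s ∨ r), and r at every k in [0,j-1].
  j=1: (s ∨ r) holds; r holds at every k in [0,0] → satisfied.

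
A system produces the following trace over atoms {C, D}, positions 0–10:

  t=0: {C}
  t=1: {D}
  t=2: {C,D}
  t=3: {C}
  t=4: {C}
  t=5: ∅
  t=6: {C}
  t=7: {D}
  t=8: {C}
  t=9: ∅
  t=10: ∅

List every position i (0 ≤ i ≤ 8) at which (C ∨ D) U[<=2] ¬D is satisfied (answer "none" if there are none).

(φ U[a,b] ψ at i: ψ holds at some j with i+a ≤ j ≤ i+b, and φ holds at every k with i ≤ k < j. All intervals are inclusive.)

0, 1, 2, 3, 4, 5, 6, 7, 8

Evaluate at each i in [0,8]:
  i=0: ✓ (rhs at j=0)
  i=1: ✓ (rhs at j=3; lhs holds on [1,2])
  i=2: ✓ (rhs at j=3; lhs holds on [2,2])
  i=3: ✓ (rhs at j=3)
  i=4: ✓ (rhs at j=4)
  i=5: ✓ (rhs at j=5)
  i=6: ✓ (rhs at j=6)
  i=7: ✓ (rhs at j=8; lhs holds on [7,7])
  i=8: ✓ (rhs at j=8)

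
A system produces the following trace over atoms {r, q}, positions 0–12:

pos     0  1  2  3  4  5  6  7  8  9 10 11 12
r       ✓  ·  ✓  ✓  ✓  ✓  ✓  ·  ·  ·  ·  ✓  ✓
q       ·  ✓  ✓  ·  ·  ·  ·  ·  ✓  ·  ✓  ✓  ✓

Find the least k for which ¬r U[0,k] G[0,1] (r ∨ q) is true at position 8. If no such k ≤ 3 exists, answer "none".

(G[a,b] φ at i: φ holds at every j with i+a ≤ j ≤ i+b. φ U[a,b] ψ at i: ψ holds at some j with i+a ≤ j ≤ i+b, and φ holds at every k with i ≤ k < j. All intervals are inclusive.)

Need earliest j ≥ 8 with G[0,1] (r ∨ q), and ¬r at every k in [8,j-1].
  j=8: rhs fails.
  j=9: rhs fails.
  j=10: rhs holds; lhs holds on [8,9]. k = 2.

2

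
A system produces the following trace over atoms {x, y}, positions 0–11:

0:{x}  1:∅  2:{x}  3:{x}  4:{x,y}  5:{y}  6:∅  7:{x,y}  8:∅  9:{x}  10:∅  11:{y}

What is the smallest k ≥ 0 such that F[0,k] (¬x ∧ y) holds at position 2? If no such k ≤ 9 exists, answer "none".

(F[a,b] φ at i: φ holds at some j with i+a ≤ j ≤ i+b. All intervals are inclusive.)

Scan j = 2,3,… for (¬x ∧ y):
  j=2: fails
  j=3: fails
  j=4: fails
  j=5: holds
First hit at j=5, so smallest k = 5-2 = 3.

3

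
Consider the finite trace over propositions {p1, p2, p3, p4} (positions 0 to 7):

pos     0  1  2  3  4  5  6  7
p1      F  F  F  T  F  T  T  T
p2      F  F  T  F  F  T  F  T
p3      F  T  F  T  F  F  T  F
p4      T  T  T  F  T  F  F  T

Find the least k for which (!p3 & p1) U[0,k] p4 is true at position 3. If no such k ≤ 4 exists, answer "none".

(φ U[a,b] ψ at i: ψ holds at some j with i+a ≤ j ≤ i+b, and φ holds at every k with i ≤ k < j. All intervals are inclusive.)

none

Need earliest j ≥ 3 with p4, and (!p3 & p1) at every k in [3,j-1].
  j=3: rhs fails.
  j=4: rhs holds but lhs fails at k=3.
  j=5: rhs fails.
  j=6: rhs fails.
  j=7: rhs holds but lhs fails at k=3.
No witness within the range → none.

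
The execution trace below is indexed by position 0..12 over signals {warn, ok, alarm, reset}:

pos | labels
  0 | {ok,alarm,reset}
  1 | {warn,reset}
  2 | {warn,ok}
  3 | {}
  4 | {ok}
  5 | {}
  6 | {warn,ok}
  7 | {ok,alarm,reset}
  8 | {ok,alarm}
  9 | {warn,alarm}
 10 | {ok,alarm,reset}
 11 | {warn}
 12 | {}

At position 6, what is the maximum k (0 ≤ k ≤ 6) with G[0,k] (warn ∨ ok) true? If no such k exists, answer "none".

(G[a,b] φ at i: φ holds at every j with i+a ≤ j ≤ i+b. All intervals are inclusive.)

5

(warn ∨ ok) must hold from j=6 onward; find where it first fails.
  j=6: holds
  j=7: holds
  j=8: holds
  j=9: holds
  j=10: holds
  j=11: holds
  j=12: fails
Holds on [6,11], so largest k = 5.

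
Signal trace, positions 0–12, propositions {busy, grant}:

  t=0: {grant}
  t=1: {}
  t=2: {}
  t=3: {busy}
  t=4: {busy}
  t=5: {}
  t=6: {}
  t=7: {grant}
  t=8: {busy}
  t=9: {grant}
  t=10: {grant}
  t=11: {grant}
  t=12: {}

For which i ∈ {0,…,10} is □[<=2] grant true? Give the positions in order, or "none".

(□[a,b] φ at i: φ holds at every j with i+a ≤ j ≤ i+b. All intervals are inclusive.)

9

Evaluate at each i in [0,10]:
  i=0: ✗ (fails at j=1)
  i=1: ✗ (fails at j=1)
  i=2: ✗ (fails at j=2)
  i=3: ✗ (fails at j=3)
  i=4: ✗ (fails at j=4)
  i=5: ✗ (fails at j=5)
  i=6: ✗ (fails at j=6)
  i=7: ✗ (fails at j=8)
  i=8: ✗ (fails at j=8)
  i=9: ✓ (all of [9,11])
  i=10: ✗ (fails at j=12)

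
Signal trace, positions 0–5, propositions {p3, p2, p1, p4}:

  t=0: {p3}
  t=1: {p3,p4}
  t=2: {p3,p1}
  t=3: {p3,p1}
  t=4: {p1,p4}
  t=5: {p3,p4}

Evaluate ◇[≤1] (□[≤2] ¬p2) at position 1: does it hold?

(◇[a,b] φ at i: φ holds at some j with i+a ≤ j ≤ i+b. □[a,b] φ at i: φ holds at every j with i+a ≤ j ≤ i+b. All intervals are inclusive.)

True

Check □[≤2] ¬p2 at each j in [1,2]:
  j=1: holds on [1,3]
  j=2: holds on [2,4]
Found at j=1 → formula holds.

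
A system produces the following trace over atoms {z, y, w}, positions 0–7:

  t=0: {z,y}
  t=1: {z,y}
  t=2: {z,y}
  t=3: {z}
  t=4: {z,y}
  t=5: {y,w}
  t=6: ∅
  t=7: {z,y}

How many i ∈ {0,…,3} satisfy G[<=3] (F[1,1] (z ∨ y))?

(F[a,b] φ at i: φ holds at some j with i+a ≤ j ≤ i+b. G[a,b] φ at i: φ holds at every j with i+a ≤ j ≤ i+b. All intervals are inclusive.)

2

Evaluate at each i in [0,3]:
  i=0: ✓ (all of [0,3])
  i=1: ✓ (all of [1,4])
  i=2: ✗ (fails at j=5)
  i=3: ✗ (fails at j=5)
Positions where it holds: {0, 1} → 2.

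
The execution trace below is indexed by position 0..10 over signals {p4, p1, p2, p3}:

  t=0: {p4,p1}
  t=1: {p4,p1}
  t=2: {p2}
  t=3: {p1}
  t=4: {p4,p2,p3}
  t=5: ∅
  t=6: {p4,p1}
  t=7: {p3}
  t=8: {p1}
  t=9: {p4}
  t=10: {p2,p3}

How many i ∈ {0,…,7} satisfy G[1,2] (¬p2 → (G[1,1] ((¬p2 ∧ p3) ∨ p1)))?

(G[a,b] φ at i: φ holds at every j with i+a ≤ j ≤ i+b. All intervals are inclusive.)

Evaluate at each i in [0,7]:
  i=0: ✗ (fails at j=1)
  i=1: ✗ (fails at j=3)
  i=2: ✗ (fails at j=3)
  i=3: ✓ (all of [4,5])
  i=4: ✓ (all of [5,6])
  i=5: ✓ (all of [6,7])
  i=6: ✗ (fails at j=8)
  i=7: ✗ (fails at j=8)
Positions where it holds: {3, 4, 5} → 3.

3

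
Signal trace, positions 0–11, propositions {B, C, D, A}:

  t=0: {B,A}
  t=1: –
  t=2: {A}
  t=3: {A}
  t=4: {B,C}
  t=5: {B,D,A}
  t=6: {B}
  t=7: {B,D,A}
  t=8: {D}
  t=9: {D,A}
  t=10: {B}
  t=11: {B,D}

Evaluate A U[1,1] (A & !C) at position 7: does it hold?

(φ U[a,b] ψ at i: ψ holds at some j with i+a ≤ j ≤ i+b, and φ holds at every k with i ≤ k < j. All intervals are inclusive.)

No

Need some j in [8,8] with (A & !C), and A at every k in [7,j-1].
  j=8: (A & !C) false.
No j in the window works → until fails.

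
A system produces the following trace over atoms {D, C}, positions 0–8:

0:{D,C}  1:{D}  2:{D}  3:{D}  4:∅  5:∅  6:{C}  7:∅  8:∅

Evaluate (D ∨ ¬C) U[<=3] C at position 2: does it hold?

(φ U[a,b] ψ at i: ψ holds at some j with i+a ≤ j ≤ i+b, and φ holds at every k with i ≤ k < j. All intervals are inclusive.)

Need some j in [2,5] with C, and (D ∨ ¬C) at every k in [2,j-1].
  j=2: C false.
  j=3: C false.
  j=4: C false.
  j=5: C false.
No j in the window works → until fails.

Does not hold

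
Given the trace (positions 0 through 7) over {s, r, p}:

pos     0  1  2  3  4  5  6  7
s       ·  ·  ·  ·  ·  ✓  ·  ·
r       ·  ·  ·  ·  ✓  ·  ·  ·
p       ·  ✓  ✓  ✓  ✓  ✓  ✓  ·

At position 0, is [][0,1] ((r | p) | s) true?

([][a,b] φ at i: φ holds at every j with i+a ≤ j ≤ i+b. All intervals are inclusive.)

Check ((r | p) | s) at every j in [0,1]:
  j=0: false
  j=1: true
Fails at j=0 → formula fails.

Does not hold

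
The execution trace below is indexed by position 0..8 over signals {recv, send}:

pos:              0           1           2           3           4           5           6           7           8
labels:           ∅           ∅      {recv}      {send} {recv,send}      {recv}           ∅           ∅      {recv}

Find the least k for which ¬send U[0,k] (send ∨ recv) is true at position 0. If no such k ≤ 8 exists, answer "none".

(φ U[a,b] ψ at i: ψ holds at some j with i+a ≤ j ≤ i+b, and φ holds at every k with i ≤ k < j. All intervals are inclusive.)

Need earliest j ≥ 0 with (send ∨ recv), and ¬send at every k in [0,j-1].
  j=0: rhs fails.
  j=1: rhs fails.
  j=2: rhs holds; lhs holds on [0,1]. k = 2.

2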